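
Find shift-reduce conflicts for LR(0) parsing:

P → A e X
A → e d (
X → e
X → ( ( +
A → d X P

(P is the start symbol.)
No shift-reduce conflicts

A shift-reduce conflict occurs when an LR(0) state has both:
  - a complete (reduce) item [A → α .] (dot at the end), and
  - a shift item [B → β . c γ] (dot before a terminal).

Augment with P' → P and build the canonical LR(0) collection (I0 = CLOSURE({[P' → . P]}), then GOTO on every symbol after a dot until no new states appear). It has 15 states:
  I0: { [A → . d X P], [A → . e d (], [P → . A e X], [P' → . P] }  — shift
  I1: { [P → A . e X] }  — shift
  I2: { [P' → P .] }  — accept
  I3: { [A → d . X P], [X → . ( ( +], [X → . e] }  — shift
  I4: { [A → e . d (] }  — shift
  I5: { [A → e d . (] }  — shift
  I6: { [A → e d ( .] }  — reduce
  I7: { [X → ( . ( +] }  — shift
  I8: { [A → . d X P], [A → . e d (], [A → d X . P], [P → . A e X] }  — shift
  I9: { [X → e .] }  — reduce
  I10: { [A → d X P .] }  — reduce
  I11: { [X → ( ( . +] }  — shift
  I12: { [X → ( ( + .] }  — reduce
  I13: { [P → A e . X], [X → . ( ( +], [X → . e] }  — shift
  I14: { [P → A e X .] }  — reduce

No state contains both a complete item and a shift item.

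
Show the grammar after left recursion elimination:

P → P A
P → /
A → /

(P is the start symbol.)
P is directly left-recursive. The standard transformation for
  A → A α₁ | ... | A α_m | β₁ | ... | β_n
is
  A  → β₁ A' | ... | β_n A'
  A' → α₁ A' | ... | α_m A' | ε

P → / becomes P → / P'
P → P A becomes P' → A P'
Add P' → ε

Productions for other non-terminals are unchanged:
  A → /

Resulting grammar:
P → / P'
P' → A P'
P' → ε
A → /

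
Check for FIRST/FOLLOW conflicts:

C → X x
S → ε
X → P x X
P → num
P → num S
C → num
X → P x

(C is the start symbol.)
No FIRST/FOLLOW conflicts.

Nullable non-terminals: S.
S has a nullable alternative but only one production, so nothing to check.

C, P, X have no nullable alternative, so no FIRST/FOLLOW check is needed there.

No FIRST/FOLLOW conflicts found.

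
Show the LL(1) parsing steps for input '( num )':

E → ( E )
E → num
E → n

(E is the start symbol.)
LL(1) parsing maintains a stack (initially the start symbol over $) and the input. At each step: if the stack top is a terminal, match it against the current input token; if it is a non-terminal N, replace it with the RHS of M[N, lookahead] (the unique production whose predict set contains the lookahead).

Stack is shown with the top on the left.

Stack    Input      Action
--------------------------
E $      ( num ) $  output E → ( E )
( E ) $  ( num ) $  match '('
E ) $    num ) $    output E → num
num ) $  num ) $    match 'num'
) $      ) $        match ')'
$        $          accept

The string is accepted.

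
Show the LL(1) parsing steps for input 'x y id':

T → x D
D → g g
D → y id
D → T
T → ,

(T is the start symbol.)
Stack is shown with the top on the left.

Stack   Input     Action
------------------------
T $     x y id $  output T → x D
x D $   x y id $  match 'x'
D $     y id $    output D → y id
y id $  y id $    match 'y'
id $    id $      match 'id'
$       $         accept

The string is accepted.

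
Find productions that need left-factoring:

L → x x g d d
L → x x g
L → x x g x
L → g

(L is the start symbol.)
Left-factoring is needed when two productions for the same non-terminal
share a common prefix on the right-hand side.

Productions for L:
  L → x x g d d
  L → x x g
  L → x x g x
  L → g

Found common prefix 'x x g' in productions for L

Answer: Yes, L has productions with common prefix 'x x g'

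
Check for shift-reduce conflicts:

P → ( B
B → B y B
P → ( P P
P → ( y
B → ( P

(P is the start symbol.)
A shift-reduce conflict occurs when an LR(0) state has both:
  - a complete (reduce) item [A → α .] (dot at the end), and
  - a shift item [B → β . c γ] (dot before a terminal).

Augment with P' → P and build the canonical LR(0) collection (I0 = CLOSURE({[P' → . P]}), then GOTO on every symbol after a dot until no new states appear). It has 13 states:
  I0: { [P → . ( B], [P → . ( P P], [P → . ( y], [P' → . P] }  — shift
  I1: { [B → . ( P], [B → . B y B], [P → ( . B], [P → ( . P P], [P → ( . y], [P → . ( B], [P → . ( P P], [P → . ( y] }  — shift
  I2: { [P' → P .] }  — accept
  I3: { [B → ( . P], [B → . ( P], [B → . B y B], [P → ( . B], [P → ( . P P], [P → ( . y], [P → . ( B], [P → . ( P P], [P → . ( y] }  — shift
  I4: { [B → B . y B], [P → ( B .] }  — shift, reduce
  I5: { [P → ( P . P], [P → . ( B], [P → . ( P P], [P → . ( y] }  — shift
  I6: { [P → ( y .] }  — reduce
  I7: { [P → ( P P .] }  — reduce
  I8: { [B → . ( P], [B → . B y B], [B → B y . B] }  — shift
  I9: { [B → ( . P], [P → . ( B], [P → . ( P P], [P → . ( y] }  — shift
  I10: { [B → B . y B], [B → B y B .] }  — shift, reduce
  I11: { [B → ( P .] }  — reduce
  I12: { [B → ( P .], [P → ( P . P], [P → . ( B], [P → . ( P P], [P → . ( y] }  — shift, reduce

I4 contains reduce item [P → ( B .] and shift item [B → B . y B] — shift-reduce conflict.
I10 contains reduce item [B → B y B .] and shift item [B → B . y B] — shift-reduce conflict.
I12 contains reduce item [B → ( P .] and shift items [P → . ( B], [P → . ( P P], [P → . ( y] — shift-reduce conflict.

Answer: Yes — I4: [P → ( B .] vs [B → B . y B]; I10: [B → B y B .] vs [B → B . y B]; I12: [B → ( P .] vs [P → . ( B]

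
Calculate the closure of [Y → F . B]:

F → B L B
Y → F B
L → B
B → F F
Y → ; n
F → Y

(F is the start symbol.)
To compute CLOSURE, for each item [A → α.Bβ] where B is a non-terminal, add [B → .γ] for all productions B → γ; repeat for the newly added items until nothing changes.

Start with: [Y → F . B]
  [Y → F . B] has the dot before B: add [B → . F F]
  [B → . F F] has the dot before F: add [F → . B L B], [F → . Y]
  [F → . Y] has the dot before Y: add [Y → . F B], [Y → . ; n]
No further items can be added.

CLOSURE = { [B → . F F], [F → . B L B], [F → . Y], [Y → . ; n], [Y → . F B], [Y → F . B] }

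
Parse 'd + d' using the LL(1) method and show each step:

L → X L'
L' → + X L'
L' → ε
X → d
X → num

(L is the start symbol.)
LL(1) parsing maintains a stack (initially the start symbol over $) and the input. At each step: if the stack top is a terminal, match it against the current input token; if it is a non-terminal N, replace it with the RHS of M[N, lookahead] (the unique production whose predict set contains the lookahead).

Stack is shown with the top on the left.

Stack     Input    Action
-------------------------
L $       d + d $  output L → X L'
X L' $    d + d $  output X → d
d L' $    d + d $  match 'd'
L' $      + d $    output L' → + X L'
+ X L' $  + d $    match '+'
X L' $    d $      output X → d
d L' $    d $      match 'd'
L' $      $        output L' → ε
$         $        accept

The string is accepted.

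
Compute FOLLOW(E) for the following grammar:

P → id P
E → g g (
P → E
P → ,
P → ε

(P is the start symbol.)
To compute FOLLOW(E), find every occurrence of E on a right-hand side N → α E β: add FIRST(β) \ {ε}, and if β is empty or nullable also add FOLLOW(N). Iterate to a fixed point.

In P → E: E is at the end, add FOLLOW(P)

The FOLLOW sets referred to above (computed the same way, to a fixed point):
  FOLLOW(P) = { $ }

Taking the union: FOLLOW(E) = { $ }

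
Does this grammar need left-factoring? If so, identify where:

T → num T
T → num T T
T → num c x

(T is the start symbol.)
Yes, T has productions with common prefix 'num'

Left-factoring is needed when two productions for the same non-terminal
share a common prefix on the right-hand side.

Productions for T:
  T → num T
  T → num T T
  T → num c x

Found common prefix 'num' in productions for T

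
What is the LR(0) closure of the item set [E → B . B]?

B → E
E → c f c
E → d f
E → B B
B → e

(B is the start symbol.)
{ [B → . E], [B → . e], [E → . B B], [E → . c f c], [E → . d f], [E → B . B] }

To compute CLOSURE, for each item [A → α.Bβ] where B is a non-terminal, add [B → .γ] for all productions B → γ; repeat for the newly added items until nothing changes.

Start with: [E → B . B]
  [E → B . B] has the dot before B: add [B → . E], [B → . e]
  [B → . E] has the dot before E: add [E → . c f c], [E → . d f], [E → . B B]
No further items can be added.

CLOSURE = { [B → . E], [B → . e], [E → . B B], [E → . c f c], [E → . d f], [E → B . B] }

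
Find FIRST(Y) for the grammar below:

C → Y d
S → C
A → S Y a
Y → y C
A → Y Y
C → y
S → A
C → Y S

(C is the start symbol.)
{ 'y' }

To compute FIRST(Y), examine every production with Y on the left-hand side, reading each right-hand side left to right until a non-nullable symbol is reached.

From Y → y C:
  - y is a terminal: add 'y' and stop

Collecting: FIRST(Y) = { 'y' }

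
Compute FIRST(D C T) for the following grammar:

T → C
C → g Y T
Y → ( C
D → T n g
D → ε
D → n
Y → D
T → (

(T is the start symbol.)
FIRST sets of the non-terminals involved (from the grammar, by fixed-point iteration):
  FIRST(D) = { '(', 'g', 'n', ε }
  FIRST(C) = { 'g' }

To compute FIRST(D C T), process the symbols left to right:
Symbol D is a non-terminal. Add FIRST(D) \ {ε} = { '(', 'g', 'n' }
D is nullable (ε ∈ FIRST(D)), continue to the next symbol.
Symbol C is a non-terminal. Add FIRST(C) \ {ε} = { 'g' }
C is not nullable (ε ∉ FIRST(C)), so stop here.
FIRST(D C T) = { '(', 'g', 'n' }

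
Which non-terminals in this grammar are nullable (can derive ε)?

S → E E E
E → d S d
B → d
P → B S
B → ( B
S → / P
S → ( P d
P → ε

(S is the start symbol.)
{ 'P' }

A non-terminal is nullable if it can derive ε (the empty string): either it has an ε-production, or it has a production whose right-hand side consists entirely of nullable non-terminals.

ε-productions: P → ε
So P is immediately nullable.
No further non-terminal can be added: every production for the remaining non-terminals contains a terminal or a non-nullable non-terminal.
Nullable = { 'P' }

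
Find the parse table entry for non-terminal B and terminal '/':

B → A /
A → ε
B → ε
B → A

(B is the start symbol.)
B → A /

To find M[B, '/'], we find productions for B where '/' is in the predict set (PREDICT(N → α) = (FIRST(α) \ {ε}) ∪ (FOLLOW(N) if α ⇒* ε)).

Relevant sets:
  FIRST(A) = { ε }
  FOLLOW(B) = { $ }

B → A /: PREDICT = { '/' }
  '/' is in predict set, so this production goes in M[B, '/']
B → ε: PREDICT = { $ }
B → A: PREDICT = { $ }

M[B, '/'] = B → A /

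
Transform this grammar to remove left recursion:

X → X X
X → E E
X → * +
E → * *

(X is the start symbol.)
X is directly left-recursive. The standard transformation for
  A → A α₁ | ... | A α_m | β₁ | ... | β_n
is
  A  → β₁ A' | ... | β_n A'
  A' → α₁ A' | ... | α_m A' | ε

X → E E becomes X → E E X'
X → * + becomes X → * + X'
X → X X becomes X' → X X'
Add X' → ε

Productions for other non-terminals are unchanged:
  E → * *

Resulting grammar:
X → E E X'
X → * + X'
X' → X X'
X' → ε
E → * *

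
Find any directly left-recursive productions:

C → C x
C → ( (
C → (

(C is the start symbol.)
Direct left recursion occurs when N → N α for some non-terminal N (the right-hand side begins with the left-hand side itself).

C → C x: LEFT RECURSIVE (starts with C)
C → ( (: starts with '('
C → (: starts with '('

The grammar has direct left recursion on: C.

Answer: Yes, C is left-recursive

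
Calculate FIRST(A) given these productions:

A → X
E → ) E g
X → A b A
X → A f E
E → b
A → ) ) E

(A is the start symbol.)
{ ')' }

To compute FIRST(A), examine every production with A on the left-hand side, reading each right-hand side left to right until a non-nullable symbol is reached.

FIRST sets of the other non-terminals involved (by the same procedure, iterated to a fixed point):
  FIRST(X) = { ')' }

From A → X:
  - X is a non-terminal: add FIRST(X) \ {ε} = { ')' }
    X is not nullable, so stop
From A → ) ) E:
  - ')' is a terminal: add ')' and stop

Collecting: FIRST(A) = { ')' }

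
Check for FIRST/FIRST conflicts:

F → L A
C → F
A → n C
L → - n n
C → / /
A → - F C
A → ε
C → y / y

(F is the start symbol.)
No FIRST/FIRST conflicts.

A FIRST/FIRST conflict occurs when two productions N → α and N → β for the same non-terminal have FIRST(α) ∩ FIRST(β) ≠ ∅ (with ε ∈ FIRST of a nullable right-hand side, so two nullable alternatives also conflict).

FIRST sets of the non-terminals at (or reachable through a nullable prefix from) the front of some alternative:
  FIRST(F) = { '-' }

Productions for C:
  C → F: FIRST = { '-' }
  C → / /: FIRST = { '/' }
  C → y / y: FIRST = { 'y' }
Productions for A:
  A → n C: FIRST = { 'n' }
  A → - F C: FIRST = { '-' }
  A → ε: FIRST = { ε }
F, L have only one production, so no FIRST/FIRST conflict is possible there.

All alternatives of each non-terminal have pairwise disjoint FIRST sets.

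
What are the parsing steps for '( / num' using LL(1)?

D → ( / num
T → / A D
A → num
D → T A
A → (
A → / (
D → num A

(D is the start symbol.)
LL(1) parsing maintains a stack (initially the start symbol over $) and the input. At each step: if the stack top is a terminal, match it against the current input token; if it is a non-terminal N, replace it with the RHS of M[N, lookahead] (the unique production whose predict set contains the lookahead).

Stack is shown with the top on the left.

Stack      Input      Action
----------------------------
D $        ( / num $  output D → ( / num
( / num $  ( / num $  match '('
/ num $    / num $    match '/'
num $      num $      match 'num'
$          $          accept

The string is accepted.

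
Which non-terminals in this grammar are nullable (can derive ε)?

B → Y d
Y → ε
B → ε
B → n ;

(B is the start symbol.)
{ 'B', 'Y' }

A non-terminal is nullable if it can derive ε (the empty string): either it has an ε-production, or it has a production whose right-hand side consists entirely of nullable non-terminals.

ε-productions: Y → ε, B → ε
So Y, B are immediately nullable.
Every non-terminal is now nullable.
Nullable = { 'B', 'Y' }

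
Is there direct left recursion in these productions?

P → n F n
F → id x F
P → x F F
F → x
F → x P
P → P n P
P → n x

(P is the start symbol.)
Direct left recursion occurs when N → N α for some non-terminal N (the right-hand side begins with the left-hand side itself).

P → n F n: starts with n
F → id x F: starts with id
P → x F F: starts with x
F → x: starts with x
F → x P: starts with x
P → P n P: LEFT RECURSIVE (starts with P)
P → n x: starts with n

The grammar has direct left recursion on: P.

Answer: Yes, P is left-recursive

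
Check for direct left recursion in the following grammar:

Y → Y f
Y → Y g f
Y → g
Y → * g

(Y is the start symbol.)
Direct left recursion occurs when N → N α for some non-terminal N (the right-hand side begins with the left-hand side itself).

Y → Y f: LEFT RECURSIVE (starts with Y)
Y → Y g f: LEFT RECURSIVE (starts with Y)
Y → g: starts with g
Y → * g: starts with '*'

The grammar has direct left recursion on: Y.

Answer: Yes, Y is left-recursive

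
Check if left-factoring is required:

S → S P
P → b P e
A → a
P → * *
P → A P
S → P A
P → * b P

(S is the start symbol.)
Left-factoring is needed when two productions for the same non-terminal
share a common prefix on the right-hand side.

Productions for S:
  S → S P
  S → P A
Productions for P:
  P → b P e
  P → * *
  P → A P
  P → * b P

Found common prefix '*' in productions for P

Answer: Yes, P has productions with common prefix '*'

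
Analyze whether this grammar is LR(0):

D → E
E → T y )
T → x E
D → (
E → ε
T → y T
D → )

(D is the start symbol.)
No. Shift-reduce conflict between [E → .] and [D → . (]

A grammar is LR(0) if no state in the canonical LR(0) collection has:
  - both a shift item (dot before a terminal) and a complete item (shift-reduce conflict), or
  - two or more complete items (reduce-reduce conflict; the accept item [D' → D .] counts as a complete item here).

Augment with D' → D and build the canonical LR(0) collection (I0 = CLOSURE({[D' → . D]}), then GOTO on every symbol after a dot until no new states appear). It has 12 states:
  I0: { [D → . (], [D → . )], [D → . E], [D' → . D], [E → . T y )], [E → .], [T → . x E], [T → . y T] }  — shift, reduce
  I1: { [D → ( .] }  — reduce
  I2: { [D → ) .] }  — reduce
  I3: { [D' → D .] }  — accept
  I4: { [D → E .] }  — reduce
  I5: { [E → T . y )] }  — shift
  I6: { [E → . T y )], [E → .], [T → . x E], [T → . y T], [T → x . E] }  — shift, reduce
  I7: { [T → . x E], [T → . y T], [T → y . T] }  — shift
  I8: { [T → y T .] }  — reduce
  I9: { [T → x E .] }  — reduce
  I10: { [E → T y . )] }  — shift
  I11: { [E → T y ) .] }  — reduce

Conflict in state I0:
  Shift-reduce conflict between [E → .] and [D → . (]
So the grammar is NOT LR(0).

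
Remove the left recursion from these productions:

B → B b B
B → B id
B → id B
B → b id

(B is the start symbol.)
B is directly left-recursive. The standard transformation for
  A → A α₁ | ... | A α_m | β₁ | ... | β_n
is
  A  → β₁ A' | ... | β_n A'
  A' → α₁ A' | ... | α_m A' | ε

B → id B becomes B → id B B'
B → b id becomes B → b id B'
B → B b B becomes B' → b B B'
B → B id becomes B' → id B'
Add B' → ε

Resulting grammar:
B → id B B'
B → b id B'
B' → b B B'
B' → id B'
B' → ε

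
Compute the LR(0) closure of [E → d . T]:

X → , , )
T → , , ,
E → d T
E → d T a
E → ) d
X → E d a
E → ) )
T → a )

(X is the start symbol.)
Start with: [E → d . T]
  [E → d . T] has the dot before T: add [T → . , , ,], [T → . a )]
No further items can be added.

CLOSURE = { [E → d . T], [T → . , , ,], [T → . a )] }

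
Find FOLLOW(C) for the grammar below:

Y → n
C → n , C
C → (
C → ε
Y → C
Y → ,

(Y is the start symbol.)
To compute FOLLOW(C), find every occurrence of C on a right-hand side N → α C β: add FIRST(β) \ {ε}, and if β is empty or nullable also add FOLLOW(N). Iterate to a fixed point.

In C → n , C: C is at the end; this adds FOLLOW(C) to itself — nothing new
In Y → C: C is at the end, add FOLLOW(Y)

The FOLLOW sets referred to above (computed the same way, to a fixed point):
  FOLLOW(Y) = { $ }

Taking the union: FOLLOW(C) = { $ }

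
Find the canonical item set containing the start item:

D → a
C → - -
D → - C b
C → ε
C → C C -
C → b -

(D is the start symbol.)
{ [D → . - C b], [D → . a], [D' → . D] }

First, augment the grammar with D' → D
I₀ = CLOSURE({ [D' → . D] }):
  [D' → . D] has the dot before D: add [D → . a], [D → . - C b]
No further items can be added.

I₀ = { [D → . - C b], [D → . a], [D' → . D] }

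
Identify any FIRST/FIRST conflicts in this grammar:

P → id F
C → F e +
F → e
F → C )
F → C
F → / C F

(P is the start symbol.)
Yes. F → e / F → C ')' on { 'e' }; F → e / F → C on { 'e' }; F → C ')' / F → C on { '/', 'e' }; F → C ')' / F → '/' C F on { '/' }; F → C / F → '/' C F on { '/' }

A FIRST/FIRST conflict occurs when two productions N → α and N → β for the same non-terminal have FIRST(α) ∩ FIRST(β) ≠ ∅ (with ε ∈ FIRST of a nullable right-hand side, so two nullable alternatives also conflict).

FIRST sets of the non-terminals at (or reachable through a nullable prefix from) the front of some alternative:
  FIRST(C) = { '/', 'e' }

Productions for F:
  F → e: FIRST = { 'e' }
  F → C ): FIRST = { '/', 'e' }
  F → C: FIRST = { '/', 'e' }
  F → / C F: FIRST = { '/' }
P, C have only one production, so no FIRST/FIRST conflict is possible there.

Conflict for F: F → e and F → C )
  Overlap: { 'e' }
Conflict for F: F → e and F → C
  Overlap: { 'e' }
Conflict for F: F → C ) and F → C
  Overlap: { '/', 'e' }
Conflict for F: F → C ) and F → / C F
  Overlap: { '/' }
Conflict for F: F → C and F → / C F
  Overlap: { '/' }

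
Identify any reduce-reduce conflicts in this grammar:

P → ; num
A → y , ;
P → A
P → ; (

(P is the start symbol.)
Augment with P' → P and build the canonical LR(0) collection (I0 = CLOSURE({[P' → . P]}), then GOTO on every symbol after a dot until no new states appear). It has 9 states:
  I0: { [A → . y , ;], [P → . ; (], [P → . ; num], [P → . A], [P' → . P] }  — shift
  I1: { [P → ; . (], [P → ; . num] }  — shift
  I2: { [P → A .] }  — reduce
  I3: { [P' → P .] }  — accept
  I4: { [A → y . , ;] }  — shift
  I5: { [A → y , . ;] }  — shift
  I6: { [A → y , ; .] }  — reduce
  I7: { [P → ; ( .] }  — reduce
  I8: { [P → ; num .] }  — reduce

No state contains more than one complete item.

Answer: No reduce-reduce conflicts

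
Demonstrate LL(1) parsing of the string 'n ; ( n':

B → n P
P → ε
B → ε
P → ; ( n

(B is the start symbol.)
Stack is shown with the top on the left.

Stack    Input      Action
--------------------------
B $      n ; ( n $  output B → n P
n P $    n ; ( n $  match 'n'
P $      ; ( n $    output P → ; ( n
; ( n $  ; ( n $    match ';'
( n $    ( n $      match '('
n $      n $        match 'n'
$        $          accept

The string is accepted.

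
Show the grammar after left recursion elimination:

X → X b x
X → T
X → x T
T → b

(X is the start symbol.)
X is directly left-recursive. The standard transformation for
  A → A α₁ | ... | A α_m | β₁ | ... | β_n
is
  A  → β₁ A' | ... | β_n A'
  A' → α₁ A' | ... | α_m A' | ε

X → T becomes X → T X'
X → x T becomes X → x T X'
X → X b x becomes X' → b x X'
Add X' → ε

Productions for other non-terminals are unchanged:
  T → b

Resulting grammar:
X → T X'
X → x T X'
X' → b x X'
X' → ε
T → b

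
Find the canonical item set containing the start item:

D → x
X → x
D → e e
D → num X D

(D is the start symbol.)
First, augment the grammar with D' → D
I₀ = CLOSURE({ [D' → . D] }):
  [D' → . D] has the dot before D: add [D → . x], [D → . e e], [D → . num X D]
No further items can be added.

I₀ = { [D → . e e], [D → . num X D], [D → . x], [D' → . D] }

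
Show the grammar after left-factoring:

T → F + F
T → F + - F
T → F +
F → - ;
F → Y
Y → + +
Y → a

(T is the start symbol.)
T → F + T'
T' → F
T' → - F
T' → ε
F → - ;
F → Y
Y → + +
Y → a

Left-factoring transforms A → αβ₁ | αβ₂ into A → αA' and A' → β₁ | β₂
(α is the longest common prefix among the alternatives). Repeat until
no nonterminal has two alternatives with a common prefix.

Round 1: T has alternatives sharing prefix 'F +'. Introduce T': T → F + T'
  Add: T' → F
  Add: T' → - F
  Add: T' → ε

No remaining common prefixes — done.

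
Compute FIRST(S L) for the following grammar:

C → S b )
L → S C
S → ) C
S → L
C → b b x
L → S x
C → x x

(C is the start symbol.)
{ ')' }

FIRST sets of the non-terminals involved (from the grammar, by fixed-point iteration):
  FIRST(S) = { ')' }

To compute FIRST(S L), process the symbols left to right:
Symbol S is a non-terminal. Add FIRST(S) \ {ε} = { ')' }
S is not nullable (ε ∉ FIRST(S)), so stop here.
FIRST(S L) = { ')' }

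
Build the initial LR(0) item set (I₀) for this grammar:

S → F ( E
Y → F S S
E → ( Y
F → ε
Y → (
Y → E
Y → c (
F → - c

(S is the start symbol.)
First, augment the grammar with S' → S
I₀ = CLOSURE({ [S' → . S] }):
  [S' → . S] has the dot before S: add [S → . F ( E]
  [S → . F ( E] has the dot before F: add [F → .], [F → . - c]
No further items can be added.

I₀ = { [F → . - c], [F → .], [S → . F ( E], [S' → . S] }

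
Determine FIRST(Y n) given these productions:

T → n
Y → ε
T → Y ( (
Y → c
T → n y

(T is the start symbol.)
FIRST sets of the non-terminals involved (from the grammar, by fixed-point iteration):
  FIRST(Y) = { 'c', ε }

To compute FIRST(Y n), process the symbols left to right:
Symbol Y is a non-terminal. Add FIRST(Y) \ {ε} = { 'c' }
Y is nullable (ε ∈ FIRST(Y)), continue to the next symbol.
Symbol n is a terminal. Add 'n' and stop.
FIRST(Y n) = { 'c', 'n' }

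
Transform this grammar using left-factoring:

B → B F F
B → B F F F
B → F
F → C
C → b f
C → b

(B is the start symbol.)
Left-factoring transforms A → αβ₁ | αβ₂ into A → αA' and A' → β₁ | β₂
(α is the longest common prefix among the alternatives). Repeat until
no nonterminal has two alternatives with a common prefix.

Round 1: B has alternatives sharing prefix 'B F F'. Introduce B': B → B F F B'
  Add: B' → ε
  Add: B' → F

Round 2: C has alternatives sharing prefix 'b'. Introduce C': C → b C'
  Add: C' → f
  Add: C' → ε

No remaining common prefixes — done.

Resulting grammar:
B → B F F B'
B' → ε
B' → F
B → F
F → C
C → b C'
C' → f
C' → ε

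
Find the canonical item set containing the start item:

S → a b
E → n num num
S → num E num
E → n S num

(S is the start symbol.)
First, augment the grammar with S' → S
I₀ = CLOSURE({ [S' → . S] }):
  [S' → . S] has the dot before S: add [S → . a b], [S → . num E num]
No further items can be added.

I₀ = { [S → . a b], [S → . num E num], [S' → . S] }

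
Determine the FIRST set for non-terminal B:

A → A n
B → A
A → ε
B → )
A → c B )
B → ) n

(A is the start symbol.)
{ ')', 'c', 'n', ε }

To compute FIRST(B), examine every production with B on the left-hand side, reading each right-hand side left to right until a non-nullable symbol is reached.

FIRST sets of the other non-terminals involved (by the same procedure, iterated to a fixed point):
  FIRST(A) = { 'c', 'n', ε }

From B → A:
  - A is a non-terminal: add FIRST(A) \ {ε} = { 'c', 'n' }
    A is nullable and nothing follows, so the whole right-hand side can vanish: ε ∈ FIRST(B)
From B → ):
  - ')' is a terminal: add ')' and stop
From B → ) n:
  - ')' is a terminal: add ')' and stop

Collecting: FIRST(B) = { ')', 'c', 'n', ε }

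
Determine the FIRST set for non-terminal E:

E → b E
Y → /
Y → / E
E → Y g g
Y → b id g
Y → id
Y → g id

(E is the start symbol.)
FIRST sets of the other non-terminals involved (by the same procedure, iterated to a fixed point):
  FIRST(Y) = { '/', 'b', 'g', 'id' }

From E → b E:
  - b is a terminal: add 'b' and stop
From E → Y g g:
  - Y is a non-terminal: add FIRST(Y) \ {ε} = { '/', 'b', 'g', 'id' }
    Y is not nullable, so stop

Collecting: FIRST(E) = { '/', 'b', 'g', 'id' }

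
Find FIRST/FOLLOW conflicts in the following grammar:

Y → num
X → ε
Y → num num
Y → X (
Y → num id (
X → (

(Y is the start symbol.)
Yes. X → '(' with FOLLOW(X) on { '(' }

A FIRST/FOLLOW conflict occurs when a non-terminal N has a nullable alternative N → β (β ⇒* ε) and another alternative N → α with FIRST(α) ∩ FOLLOW(N) ≠ ∅: on such a lookahead the parser cannot decide between expanding α and letting N vanish via β.

Nullable non-terminals: X.

X: nullable alternative(s) X → ε; FOLLOW(X) = { '(' }
  X → ε: FIRST \ {ε} = { } — this is the only nullable alternative, skip
  X → (: FIRST \ {ε} = { '(' } — overlaps FOLLOW(X) on { '(' }: CONFLICT

Y has no nullable alternative, so no FIRST/FOLLOW check is needed there.

So the grammar has 1 FIRST/FOLLOW conflict (marked CONFLICT above).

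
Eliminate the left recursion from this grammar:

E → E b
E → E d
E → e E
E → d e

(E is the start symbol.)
E → e E E'
E → d e E'
E' → b E'
E' → d E'
E' → ε

E is directly left-recursive. The standard transformation for
  A → A α₁ | ... | A α_m | β₁ | ... | β_n
is
  A  → β₁ A' | ... | β_n A'
  A' → α₁ A' | ... | α_m A' | ε

E → e E becomes E → e E E'
E → d e becomes E → d e E'
E → E b becomes E' → b E'
E → E d becomes E' → d E'
Add E' → ε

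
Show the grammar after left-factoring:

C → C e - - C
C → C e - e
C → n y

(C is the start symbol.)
C → C e - C'
C' → - C
C' → e
C → n y

Left-factoring transforms A → αβ₁ | αβ₂ into A → αA' and A' → β₁ | β₂
(α is the longest common prefix among the alternatives). Repeat until
no nonterminal has two alternatives with a common prefix.

Round 1: C has alternatives sharing prefix 'C e -'. Introduce C': C → C e - C'
  Add: C' → - C
  Add: C' → e

No remaining common prefixes — done.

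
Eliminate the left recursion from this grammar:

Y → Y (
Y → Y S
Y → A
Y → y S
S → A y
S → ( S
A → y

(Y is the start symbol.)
Y is directly left-recursive. The standard transformation for
  A → A α₁ | ... | A α_m | β₁ | ... | β_n
is
  A  → β₁ A' | ... | β_n A'
  A' → α₁ A' | ... | α_m A' | ε

Y → A becomes Y → A Y'
Y → y S becomes Y → y S Y'
Y → Y ( becomes Y' → ( Y'
Y → Y S becomes Y' → S Y'
Add Y' → ε

Productions for other non-terminals are unchanged:
  S → A y
  S → ( S
  A → y

Resulting grammar:
Y → A Y'
Y → y S Y'
Y' → ( Y'
Y' → S Y'
Y' → ε
S → A y
S → ( S
A → y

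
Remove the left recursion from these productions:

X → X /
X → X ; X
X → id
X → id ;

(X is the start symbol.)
X → id X'
X → id ; X'
X' → / X'
X' → ; X X'
X' → ε

X is directly left-recursive. The standard transformation for
  A → A α₁ | ... | A α_m | β₁ | ... | β_n
is
  A  → β₁ A' | ... | β_n A'
  A' → α₁ A' | ... | α_m A' | ε

X → id becomes X → id X'
X → id ; becomes X → id ; X'
X → X / becomes X' → / X'
X → X ; X becomes X' → ; X X'
Add X' → ε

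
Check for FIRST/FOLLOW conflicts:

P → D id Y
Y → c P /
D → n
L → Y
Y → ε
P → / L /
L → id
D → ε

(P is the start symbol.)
Nullable non-terminals: D, L, Y.
FIRST sets used below: FIRST(Y) = { 'c', ε }

D: nullable alternative(s) D → ε; FOLLOW(D) = { 'id' }
  D → n: FIRST \ {ε} = { 'n' } — disjoint from FOLLOW(D)
  D → ε: FIRST \ {ε} = { } — this is the only nullable alternative, skip

L: nullable alternative(s) L → Y; FOLLOW(L) = { '/' }
  L → Y: FIRST \ {ε} = { 'c' } — this is the only nullable alternative, skip
  L → id: FIRST \ {ε} = { 'id' } — disjoint from FOLLOW(L)

Y: nullable alternative(s) Y → ε; FOLLOW(Y) = { $, '/' }
  Y → c P /: FIRST \ {ε} = { 'c' } — disjoint from FOLLOW(Y)
  Y → ε: FIRST \ {ε} = { } — this is the only nullable alternative, skip

P has no nullable alternative, so no FIRST/FOLLOW check is needed there.

No FIRST/FOLLOW conflicts found.

Answer: No FIRST/FOLLOW conflicts.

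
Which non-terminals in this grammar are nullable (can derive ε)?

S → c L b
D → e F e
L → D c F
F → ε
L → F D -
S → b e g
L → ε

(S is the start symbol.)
{ 'F', 'L' }

A non-terminal is nullable if it can derive ε (the empty string): either it has an ε-production, or it has a production whose right-hand side consists entirely of nullable non-terminals.

ε-productions: F → ε, L → ε
So F, L are immediately nullable.
No further non-terminal can be added: every production for the remaining non-terminals contains a terminal or a non-nullable non-terminal.
Nullable = { 'F', 'L' }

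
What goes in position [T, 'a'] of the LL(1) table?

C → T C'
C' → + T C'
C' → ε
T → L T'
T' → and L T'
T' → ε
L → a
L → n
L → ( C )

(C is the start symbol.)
To find M[T, 'a'], we find productions for T where 'a' is in the predict set (PREDICT(N → α) = (FIRST(α) \ {ε}) ∪ (FOLLOW(N) if α ⇒* ε)).

Relevant sets:
  FIRST(L) = { '(', 'a', 'n' }

T → L T': PREDICT = { '(', 'a', 'n' }
  'a' is in predict set, so this production goes in M[T, 'a']

M[T, 'a'] = T → L T'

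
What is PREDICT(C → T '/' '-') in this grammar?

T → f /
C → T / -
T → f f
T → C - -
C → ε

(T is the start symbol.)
{ '-', 'f' }

PREDICT(C → T '/' '-') = (FIRST(RHS) \ {ε}) ∪ (FOLLOW(C) if ε ∈ FIRST(RHS), i.e. RHS ⇒* ε)
FIRST(T) = { '-', 'f' }
FIRST(T '/' '-') = { '-', 'f' }
ε ∉ FIRST(T '/' '-'), so FOLLOW(C) is not added.
PREDICT(C → T '/' '-') = { '-', 'f' }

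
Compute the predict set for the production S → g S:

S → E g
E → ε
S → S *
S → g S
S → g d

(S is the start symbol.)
PREDICT(S → g S) = (FIRST(RHS) \ {ε}) ∪ (FOLLOW(S) if ε ∈ FIRST(RHS), i.e. RHS ⇒* ε)
FIRST(g S) = { 'g' }
ε ∉ FIRST(g S), so FOLLOW(S) is not added.
PREDICT(S → g S) = { 'g' }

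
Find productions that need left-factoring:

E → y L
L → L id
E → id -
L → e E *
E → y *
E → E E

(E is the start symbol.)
Left-factoring is needed when two productions for the same non-terminal
share a common prefix on the right-hand side.

Productions for E:
  E → y L
  E → id -
  E → y *
  E → E E
Productions for L:
  L → L id
  L → e E *

Found common prefix 'y' in productions for E

Answer: Yes, E has productions with common prefix 'y'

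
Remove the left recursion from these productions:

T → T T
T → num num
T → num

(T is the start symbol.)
T → num num T'
T → num T'
T' → T T'
T' → ε

T is directly left-recursive. The standard transformation for
  A → A α₁ | ... | A α_m | β₁ | ... | β_n
is
  A  → β₁ A' | ... | β_n A'
  A' → α₁ A' | ... | α_m A' | ε

T → num num becomes T → num num T'
T → num becomes T → num T'
T → T T becomes T' → T T'
Add T' → ε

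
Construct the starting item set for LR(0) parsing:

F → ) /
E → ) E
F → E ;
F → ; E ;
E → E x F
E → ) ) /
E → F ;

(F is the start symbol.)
{ [E → . ) ) /], [E → . ) E], [E → . E x F], [E → . F ;], [F → . ) /], [F → . ; E ;], [F → . E ;], [F' → . F] }

First, augment the grammar with F' → F
I₀ = CLOSURE({ [F' → . F] }):
  [F' → . F] has the dot before F: add [F → . ) /], [F → . E ;], [F → . ; E ;]
  [F → . E ;] has the dot before E: add [E → . ) E], [E → . E x F], [E → . ) ) /], [E → . F ;]
No further items can be added.

I₀ = { [E → . ) ) /], [E → . ) E], [E → . E x F], [E → . F ;], [F → . ) /], [F → . ; E ;], [F → . E ;], [F' → . F] }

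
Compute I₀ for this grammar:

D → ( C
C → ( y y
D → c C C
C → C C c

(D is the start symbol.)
First, augment the grammar with D' → D
I₀ = CLOSURE({ [D' → . D] }):
  [D' → . D] has the dot before D: add [D → . ( C], [D → . c C C]
No further items can be added.

I₀ = { [D → . ( C], [D → . c C C], [D' → . D] }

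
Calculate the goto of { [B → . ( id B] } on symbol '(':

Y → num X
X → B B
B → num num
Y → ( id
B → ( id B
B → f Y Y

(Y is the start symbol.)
GOTO(I, '(') = CLOSURE({ [A → αX.β] : [A → α.Xβ] ∈ I, X = '(' })

Items with dot before '(', with the dot advanced:
  [B → . ( id B] → [B → ( . id B]
Closure adds nothing (no advanced item has the dot before a non-terminal).

GOTO = { [B → ( . id B] }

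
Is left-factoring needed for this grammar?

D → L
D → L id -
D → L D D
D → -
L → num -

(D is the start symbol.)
Left-factoring is needed when two productions for the same non-terminal
share a common prefix on the right-hand side.

Productions for D:
  D → L
  D → L id -
  D → L D D
  D → -

Found common prefix 'L' in productions for D

Answer: Yes, D has productions with common prefix 'L'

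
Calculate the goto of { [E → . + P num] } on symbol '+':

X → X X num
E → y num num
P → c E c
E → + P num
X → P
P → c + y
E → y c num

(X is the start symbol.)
{ [E → + . P num], [P → . c + y], [P → . c E c] }

GOTO(I, '+') = CLOSURE({ [A → αX.β] : [A → α.Xβ] ∈ I, X = '+' })

Items with dot before '+', with the dot advanced:
  [E → . + P num] → [E → + . P num]
Closure of the advanced items:
  [E → + . P num] has the dot before P: add [P → . c E c], [P → . c + y]

GOTO = { [E → + . P num], [P → . c + y], [P → . c E c] }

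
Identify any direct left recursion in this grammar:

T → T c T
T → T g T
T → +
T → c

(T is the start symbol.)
T → T c T: LEFT RECURSIVE (starts with T)
T → T g T: LEFT RECURSIVE (starts with T)
T → +: starts with '+'
T → c: starts with c

The grammar has direct left recursion on: T.

Answer: Yes, T is left-recursive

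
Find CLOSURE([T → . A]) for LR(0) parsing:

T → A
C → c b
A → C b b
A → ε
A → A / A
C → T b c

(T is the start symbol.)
To compute CLOSURE, for each item [A → α.Bβ] where B is a non-terminal, add [B → .γ] for all productions B → γ; repeat for the newly added items until nothing changes.

Start with: [T → . A]
  [T → . A] has the dot before A: add [A → . C b b], [A → .], [A → . A / A]
  [A → . C b b] has the dot before C: add [C → . c b], [C → . T b c]
  [C → . T b c] has the dot before T: all T-items already present
No further items can be added.

CLOSURE = { [A → . A / A], [A → . C b b], [A → .], [C → . T b c], [C → . c b], [T → . A] }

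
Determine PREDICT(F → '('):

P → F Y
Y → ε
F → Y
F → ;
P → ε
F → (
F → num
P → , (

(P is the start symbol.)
{ '(' }

PREDICT(F → '(') = (FIRST(RHS) \ {ε}) ∪ (FOLLOW(F) if ε ∈ FIRST(RHS), i.e. RHS ⇒* ε)
FIRST('(') = { '(' }
ε ∉ FIRST('('), so FOLLOW(F) is not added.
PREDICT(F → '(') = { '(' }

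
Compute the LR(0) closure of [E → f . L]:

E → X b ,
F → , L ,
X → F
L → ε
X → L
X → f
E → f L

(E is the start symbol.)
To compute CLOSURE, for each item [A → α.Bβ] where B is a non-terminal, add [B → .γ] for all productions B → γ; repeat for the newly added items until nothing changes.

Start with: [E → f . L]
  [E → f . L] has the dot before L: add [L → .]
No further items can be added.

CLOSURE = { [E → f . L], [L → .] }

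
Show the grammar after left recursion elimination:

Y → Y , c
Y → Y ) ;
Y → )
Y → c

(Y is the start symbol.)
Y is directly left-recursive. The standard transformation for
  A → A α₁ | ... | A α_m | β₁ | ... | β_n
is
  A  → β₁ A' | ... | β_n A'
  A' → α₁ A' | ... | α_m A' | ε

Y → ) becomes Y → ) Y'
Y → c becomes Y → c Y'
Y → Y , c becomes Y' → , c Y'
Y → Y ) ; becomes Y' → ) ; Y'
Add Y' → ε

Resulting grammar:
Y → ) Y'
Y → c Y'
Y' → , c Y'
Y' → ) ; Y'
Y' → ε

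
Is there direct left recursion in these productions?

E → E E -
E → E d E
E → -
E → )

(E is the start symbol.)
Yes, E is left-recursive

Direct left recursion occurs when N → N α for some non-terminal N (the right-hand side begins with the left-hand side itself).

E → E E -: LEFT RECURSIVE (starts with E)
E → E d E: LEFT RECURSIVE (starts with E)
E → -: starts with '-'
E → ): starts with ')'

The grammar has direct left recursion on: E.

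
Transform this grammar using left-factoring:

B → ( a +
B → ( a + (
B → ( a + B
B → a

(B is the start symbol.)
B → ( a + B'
B' → ε
B' → (
B' → B
B → a

Left-factoring transforms A → αβ₁ | αβ₂ into A → αA' and A' → β₁ | β₂
(α is the longest common prefix among the alternatives). Repeat until
no nonterminal has two alternatives with a common prefix.

Round 1: B has alternatives sharing prefix '( a +'. Introduce B': B → ( a + B'
  Add: B' → ε
  Add: B' → (
  Add: B' → B

No remaining common prefixes — done.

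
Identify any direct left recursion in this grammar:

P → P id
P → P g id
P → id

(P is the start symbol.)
Yes, P is left-recursive

Direct left recursion occurs when N → N α for some non-terminal N (the right-hand side begins with the left-hand side itself).

P → P id: LEFT RECURSIVE (starts with P)
P → P g id: LEFT RECURSIVE (starts with P)
P → id: starts with id

The grammar has direct left recursion on: P.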